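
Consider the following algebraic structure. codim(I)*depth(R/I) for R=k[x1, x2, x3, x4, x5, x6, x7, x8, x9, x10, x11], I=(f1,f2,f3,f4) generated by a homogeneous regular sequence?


codim=4, depth=dim(R/I)=11-4=7
Product=4*7=28


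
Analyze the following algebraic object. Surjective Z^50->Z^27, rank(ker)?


rank(ker) = 50-27 = 23


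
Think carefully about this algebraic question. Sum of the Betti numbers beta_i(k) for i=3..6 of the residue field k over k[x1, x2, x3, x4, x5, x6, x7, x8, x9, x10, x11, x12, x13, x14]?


Koszul resolution: beta_i(k)=C(n,i), n=14
C(14,3)=364, C(14,4)=1001, C(14,5)=2002, C(14,6)=3003
Sum=6370


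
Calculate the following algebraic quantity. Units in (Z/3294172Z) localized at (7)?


Local ring = Z/823543Z.
phi(823543) = 7^6*(7-1) = 705894


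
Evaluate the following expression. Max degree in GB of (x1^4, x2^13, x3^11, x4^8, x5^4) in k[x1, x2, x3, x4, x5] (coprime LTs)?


Pure powers, coprime LTs => already GB.
Degrees: 4, 13, 11, 8, 4
Max=13


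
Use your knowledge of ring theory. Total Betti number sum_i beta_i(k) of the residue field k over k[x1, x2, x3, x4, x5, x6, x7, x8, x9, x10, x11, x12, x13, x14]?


Koszul resolution: beta_i(k)=C(n,i), n=14
sum_i C(14,i) = 2^14 = 16384


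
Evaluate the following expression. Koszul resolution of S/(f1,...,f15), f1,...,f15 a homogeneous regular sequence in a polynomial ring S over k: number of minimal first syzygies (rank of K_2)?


Regular sequence => Koszul complex is the minimal free resolution.
Syz_1 minimally generated by Koszul relations f_i*e_j - f_j*e_i (i<j): mu(Syz_1) = beta_2 = C(m,2) = m(m-1)/2
m=15
15*14/2 = 105


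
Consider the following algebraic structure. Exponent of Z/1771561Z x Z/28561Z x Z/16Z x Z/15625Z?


Exponent = lcm of the cyclic orders; pairwise coprime => product.
11^6*13^4*2^4*5^6=1771561*28561*16*15625=12649388430250000


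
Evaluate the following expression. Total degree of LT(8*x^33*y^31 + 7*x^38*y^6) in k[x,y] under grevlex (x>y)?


LT: 8*x^33*y^31
deg_x=33, deg_y=31
Total=33+31=64


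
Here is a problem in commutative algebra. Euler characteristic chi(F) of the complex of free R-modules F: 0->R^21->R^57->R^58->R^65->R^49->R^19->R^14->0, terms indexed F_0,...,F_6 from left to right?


chi = sum (-1)^i * rank:
(-1)^0*21=21
(-1)^1*57=-57
(-1)^2*58=58
(-1)^3*65=-65
(-1)^4*49=49
(-1)^5*19=-19
(-1)^6*14=14
chi=1


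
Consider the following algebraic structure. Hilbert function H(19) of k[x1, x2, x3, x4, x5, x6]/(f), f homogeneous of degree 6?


C(24,5)-C(18,5)=42504-8568=33936


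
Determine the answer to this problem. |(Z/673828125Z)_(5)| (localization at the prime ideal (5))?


5-primary part: 673828125=5^10*69
Size=5^10=9765625


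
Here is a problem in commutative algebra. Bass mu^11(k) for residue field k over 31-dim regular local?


C(n,i)=C(31,11)=84672315


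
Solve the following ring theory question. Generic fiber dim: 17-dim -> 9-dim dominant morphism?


dim(fiber)=dim(X)-dim(Y)=17-9=8


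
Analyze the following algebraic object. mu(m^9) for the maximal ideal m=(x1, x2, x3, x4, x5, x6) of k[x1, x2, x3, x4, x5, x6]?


Graded Nakayama: mu(m^d) = dim_k (m^d/m^(d+1)) = #degree-9 monomials in 6 vars
C(n+d-1,d)=C(14,9)=2002


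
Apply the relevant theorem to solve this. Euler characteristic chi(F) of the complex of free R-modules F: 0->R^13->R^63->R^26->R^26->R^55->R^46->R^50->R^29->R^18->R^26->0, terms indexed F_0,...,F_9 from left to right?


chi = sum (-1)^i * rank:
(-1)^0*13=13
(-1)^1*63=-63
(-1)^2*26=26
(-1)^3*26=-26
(-1)^4*55=55
(-1)^5*46=-46
(-1)^6*50=50
(-1)^7*29=-29
(-1)^8*18=18
(-1)^9*26=-26
chi=-28


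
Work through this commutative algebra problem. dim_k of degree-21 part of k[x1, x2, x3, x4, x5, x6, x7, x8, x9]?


C(d+n-1,n-1)=C(29,8)=4292145


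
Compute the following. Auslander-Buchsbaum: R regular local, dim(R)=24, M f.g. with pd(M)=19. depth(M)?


pd+depth=depth(R)=24
depth=24-19=5


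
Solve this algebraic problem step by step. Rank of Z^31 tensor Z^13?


rank(M(x)N) = rank(M)*rank(N)
31*13 = 403


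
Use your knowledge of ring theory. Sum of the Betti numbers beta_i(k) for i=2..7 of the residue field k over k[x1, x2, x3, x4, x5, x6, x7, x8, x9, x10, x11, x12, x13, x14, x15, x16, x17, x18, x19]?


Koszul resolution: beta_i(k)=C(n,i), n=19
C(19,2)=171, C(19,3)=969, C(19,4)=3876, C(19,5)=11628, C(19,6)=27132, C(19,7)=50388
Sum=94164


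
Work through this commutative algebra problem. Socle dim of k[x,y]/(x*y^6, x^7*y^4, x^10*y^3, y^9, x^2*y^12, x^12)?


Socle = ann(m) = span of standard monomials u with x*u, y*u in I (staircase corners).
Redundant generators: x^2*y^12
Minimal generators: x^12, x^10*y^3, x^7*y^4, x*y^6, y^9
Corners: y^8, x^6y^5, x^9y^3, x^11y^2
Socle dim=4


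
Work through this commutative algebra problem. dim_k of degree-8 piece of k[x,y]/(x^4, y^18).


k[x,y], I = (x^4, y^18), d = 8
Need i < 4 and d-i < 18.
Range: 0 <= i <= 3.
H(8) = 4


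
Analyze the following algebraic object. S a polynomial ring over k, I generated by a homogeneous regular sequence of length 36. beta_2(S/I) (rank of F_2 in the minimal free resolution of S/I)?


Regular sequence => Koszul complex is the minimal free resolution.
Syz_1 minimally generated by Koszul relations f_i*e_j - f_j*e_i (i<j): mu(Syz_1) = beta_2 = C(m,2) = m(m-1)/2
m=36
36*35/2 = 630


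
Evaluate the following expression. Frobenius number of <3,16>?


gcd(3,16)=1 => F=ab-a-b=3*16-3-16=48-19=29


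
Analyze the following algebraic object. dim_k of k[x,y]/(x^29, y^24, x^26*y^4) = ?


k[x,y]/I, I = (x^29, y^24, x^26*y^4)
Rect: 29x24=696. Corner: (29-26)x(24-4)=60.
dim = 696-60 = 636


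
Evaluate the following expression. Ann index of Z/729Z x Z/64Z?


Exponent = lcm of the cyclic orders; pairwise coprime => product.
3^6*2^6=729*64=46656


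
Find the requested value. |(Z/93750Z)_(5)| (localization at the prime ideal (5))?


5-primary part: 93750=5^6*6
Size=5^6=15625


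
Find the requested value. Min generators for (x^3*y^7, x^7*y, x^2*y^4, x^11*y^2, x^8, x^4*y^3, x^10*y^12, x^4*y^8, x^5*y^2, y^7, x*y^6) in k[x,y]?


Remove redundant (divisible by others).
x^3*y^7 redundant.
x^10*y^12 redundant.
x^4*y^8 redundant.
x^11*y^2 redundant.
Min: x^8, x^7*y, x^5*y^2, x^4*y^3, x^2*y^4, x*y^6, y^7
Count=7


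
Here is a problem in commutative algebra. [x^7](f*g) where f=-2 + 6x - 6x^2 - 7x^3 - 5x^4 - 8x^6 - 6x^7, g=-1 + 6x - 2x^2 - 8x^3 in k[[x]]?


[x^7] = sum a_i*b_j, i+j=7
  -5*-8=40
  -8*6=-48
  -6*-1=6
Sum=-2


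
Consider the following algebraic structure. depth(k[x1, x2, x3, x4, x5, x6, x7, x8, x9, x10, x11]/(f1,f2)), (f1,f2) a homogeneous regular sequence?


depth(R)=11
depth(R/I)=11-2=9


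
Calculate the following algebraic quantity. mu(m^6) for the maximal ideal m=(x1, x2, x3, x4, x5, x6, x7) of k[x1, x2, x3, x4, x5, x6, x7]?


Graded Nakayama: mu(m^d) = dim_k (m^d/m^(d+1)) = #degree-6 monomials in 7 vars
C(n+d-1,d)=C(12,6)=924


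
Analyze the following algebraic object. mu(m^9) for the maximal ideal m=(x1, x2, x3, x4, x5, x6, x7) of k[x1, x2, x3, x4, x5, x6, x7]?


Graded Nakayama: mu(m^d) = dim_k (m^d/m^(d+1)) = #degree-9 monomials in 7 vars
C(n+d-1,d)=C(15,9)=5005


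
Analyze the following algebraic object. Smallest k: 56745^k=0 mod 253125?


56745^k mod 253125:
k=1: 56745
k=2: 245025
k=3: 40500
k=4: 50625
k=5: 0
First zero at k = 5


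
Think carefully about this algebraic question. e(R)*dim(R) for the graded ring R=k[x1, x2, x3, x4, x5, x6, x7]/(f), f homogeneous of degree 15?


e(R)=deg(f)=15, dim(R)=7-1=6
e*dim=15*6=90


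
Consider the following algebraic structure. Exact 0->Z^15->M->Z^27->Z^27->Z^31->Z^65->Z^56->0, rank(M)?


Alt sum=0:
(-1)^0*15 + (-1)^1*? + (-1)^2*27 + (-1)^3*27 + (-1)^4*31 + (-1)^5*65 + (-1)^6*56=0
rank(M)=37


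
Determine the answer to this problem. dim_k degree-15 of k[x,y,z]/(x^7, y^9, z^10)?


Need i<7, j<9, k<10 with i+j+k=15.
For each i, j ranges over max(0,15-i-9)..min(8,15-i):
  i=0: j in [6,8] -> 3
  i=1: j in [5,8] -> 4
  i=2: j in [4,8] -> 5
  i=3: j in [3,8] -> 6
  i=4: j in [2,8] -> 7
  i=5: j in [1,8] -> 8
  i=6: j in [0,8] -> 9
H(15) = 3+4+5+6+7+8+9 = 42


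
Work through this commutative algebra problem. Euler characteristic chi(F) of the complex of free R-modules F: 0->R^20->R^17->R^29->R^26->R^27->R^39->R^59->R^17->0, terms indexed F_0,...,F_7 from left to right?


chi = sum (-1)^i * rank:
(-1)^0*20=20
(-1)^1*17=-17
(-1)^2*29=29
(-1)^3*26=-26
(-1)^4*27=27
(-1)^5*39=-39
(-1)^6*59=59
(-1)^7*17=-17
chi=36


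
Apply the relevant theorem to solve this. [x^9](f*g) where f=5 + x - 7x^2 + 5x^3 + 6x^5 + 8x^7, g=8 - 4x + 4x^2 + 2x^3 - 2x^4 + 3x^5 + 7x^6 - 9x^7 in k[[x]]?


[x^9] = sum a_i*b_j, i+j=9
  -7*-9=63
  5*7=35
  6*-2=-12
  8*4=32
Sum=118


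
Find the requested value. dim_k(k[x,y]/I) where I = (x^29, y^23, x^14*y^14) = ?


k[x,y]/I, I = (x^29, y^23, x^14*y^14)
Rect: 29x23=667. Corner: (29-14)x(23-14)=135.
dim = 667-135 = 532


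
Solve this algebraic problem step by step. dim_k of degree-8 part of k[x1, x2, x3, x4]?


C(d+n-1,n-1)=C(11,3)=165


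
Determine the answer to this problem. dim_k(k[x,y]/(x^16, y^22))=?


Basis: x^i*y^j, i<16, j<22
16*22=352


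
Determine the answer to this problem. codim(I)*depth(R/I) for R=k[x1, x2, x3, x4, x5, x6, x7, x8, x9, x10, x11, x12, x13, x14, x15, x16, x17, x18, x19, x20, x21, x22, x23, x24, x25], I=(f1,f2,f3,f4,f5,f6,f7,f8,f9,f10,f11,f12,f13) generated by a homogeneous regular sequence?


codim=13, depth=dim(R/I)=25-13=12
Product=13*12=156


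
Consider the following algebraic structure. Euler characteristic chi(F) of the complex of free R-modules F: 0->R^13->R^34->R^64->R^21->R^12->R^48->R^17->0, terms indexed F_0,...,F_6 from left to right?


chi = sum (-1)^i * rank:
(-1)^0*13=13
(-1)^1*34=-34
(-1)^2*64=64
(-1)^3*21=-21
(-1)^4*12=12
(-1)^5*48=-48
(-1)^6*17=17
chi=3


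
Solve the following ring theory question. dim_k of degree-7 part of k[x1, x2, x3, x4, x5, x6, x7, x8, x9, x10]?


C(d+n-1,n-1)=C(16,9)=11440


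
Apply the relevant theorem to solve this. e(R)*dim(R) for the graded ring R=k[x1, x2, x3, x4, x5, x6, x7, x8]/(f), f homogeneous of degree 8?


e(R)=deg(f)=8, dim(R)=8-1=7
e*dim=8*7=56


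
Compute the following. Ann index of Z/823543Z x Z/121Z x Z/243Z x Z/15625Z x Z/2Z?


Exponent = lcm of the cyclic orders; pairwise coprime => product.
7^7*11^2*3^5*5^6*2^1=823543*121*243*15625*2=756707338406250


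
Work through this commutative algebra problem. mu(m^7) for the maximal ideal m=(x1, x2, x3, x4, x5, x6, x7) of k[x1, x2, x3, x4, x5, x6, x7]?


Graded Nakayama: mu(m^d) = dim_k (m^d/m^(d+1)) = #degree-7 monomials in 7 vars
C(n+d-1,d)=C(13,7)=1716


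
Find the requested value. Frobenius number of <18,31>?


gcd(18,31)=1 => F=ab-a-b=18*31-18-31=558-49=509


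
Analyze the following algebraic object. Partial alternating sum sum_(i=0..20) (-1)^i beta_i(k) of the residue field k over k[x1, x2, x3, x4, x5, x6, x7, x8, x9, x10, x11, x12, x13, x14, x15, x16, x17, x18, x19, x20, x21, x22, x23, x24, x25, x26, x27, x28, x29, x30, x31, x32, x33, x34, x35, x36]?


Koszul resolution: beta_i(k)=C(n,i), n=36
sum_(i=0..p) (-1)^i C(n,i) = (-1)^p C(n-1,p)
(-1)^20*C(35,20) = (-1)^20*3247943160 = 3247943160


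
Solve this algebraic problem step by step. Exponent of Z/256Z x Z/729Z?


Exponent = lcm of the cyclic orders; pairwise coprime => product.
2^8*3^6=256*729=186624


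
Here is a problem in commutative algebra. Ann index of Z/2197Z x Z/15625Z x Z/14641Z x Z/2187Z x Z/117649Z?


Exponent = lcm of the cyclic orders; pairwise coprime => product.
13^3*5^6*11^4*3^7*7^6=2197*15625*14641*2187*117649=129317662748508609375


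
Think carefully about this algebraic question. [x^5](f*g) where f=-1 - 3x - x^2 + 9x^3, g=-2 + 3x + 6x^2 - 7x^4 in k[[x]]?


[x^5] = sum a_i*b_j, i+j=5
  -3*-7=21
  9*6=54
Sum=75


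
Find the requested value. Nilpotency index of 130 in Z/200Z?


130^k mod 200:
k=1: 130
k=2: 100
k=3: 0
First zero at k = 3


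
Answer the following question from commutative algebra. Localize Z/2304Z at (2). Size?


2-primary part: 2304=2^8*9
Size=2^8=256


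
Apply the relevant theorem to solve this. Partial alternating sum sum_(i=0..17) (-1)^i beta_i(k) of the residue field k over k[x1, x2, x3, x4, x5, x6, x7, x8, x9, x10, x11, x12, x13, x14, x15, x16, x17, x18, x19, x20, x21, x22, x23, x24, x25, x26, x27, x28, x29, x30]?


Koszul resolution: beta_i(k)=C(n,i), n=30
sum_(i=0..p) (-1)^i C(n,i) = (-1)^p C(n-1,p)
(-1)^17*C(29,17) = (-1)^17*51895935 = -51895935


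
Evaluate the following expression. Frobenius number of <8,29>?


gcd(8,29)=1 => F=ab-a-b=8*29-8-29=232-37=195


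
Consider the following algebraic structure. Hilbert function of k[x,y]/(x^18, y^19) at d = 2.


k[x,y], I = (x^18, y^19), d = 2
Need i < 18 and d-i < 19.
Range: 0 <= i <= 2.
H(2) = 3


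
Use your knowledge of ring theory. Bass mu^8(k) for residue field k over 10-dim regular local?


C(n,i)=C(10,8)=45


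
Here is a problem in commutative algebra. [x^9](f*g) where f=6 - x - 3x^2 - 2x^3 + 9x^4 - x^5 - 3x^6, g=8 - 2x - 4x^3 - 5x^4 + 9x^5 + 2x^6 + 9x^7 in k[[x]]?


[x^9] = sum a_i*b_j, i+j=9
  -3*9=-27
  -2*2=-4
  9*9=81
  -1*-5=5
  -3*-4=12
Sum=67


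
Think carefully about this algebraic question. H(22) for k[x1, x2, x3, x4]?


C(d+n-1,n-1)=C(25,3)=2300


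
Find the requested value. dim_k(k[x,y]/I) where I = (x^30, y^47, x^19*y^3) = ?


k[x,y]/I, I = (x^30, y^47, x^19*y^3)
Rect: 30x47=1410. Corner: (30-19)x(47-3)=484.
dim = 1410-484 = 926


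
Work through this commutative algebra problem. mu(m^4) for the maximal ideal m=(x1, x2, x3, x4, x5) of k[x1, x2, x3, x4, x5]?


Graded Nakayama: mu(m^d) = dim_k (m^d/m^(d+1)) = #degree-4 monomials in 5 vars
C(n+d-1,d)=C(8,4)=70


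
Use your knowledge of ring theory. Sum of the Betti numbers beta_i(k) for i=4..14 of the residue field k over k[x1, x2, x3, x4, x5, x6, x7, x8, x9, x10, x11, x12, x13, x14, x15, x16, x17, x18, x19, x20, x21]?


Koszul resolution: beta_i(k)=C(n,i), n=21
C(21,4)=5985, C(21,5)=20349, C(21,6)=54264, C(21,7)=116280, C(21,8)=203490, C(21,9)=293930, C(21,10)=352716, C(21,11)=352716, C(21,12)=293930, C(21,13)=203490, C(21,14)=116280
Sum=2013430


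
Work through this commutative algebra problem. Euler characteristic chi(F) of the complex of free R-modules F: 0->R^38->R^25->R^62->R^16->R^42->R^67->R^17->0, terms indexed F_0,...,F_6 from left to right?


chi = sum (-1)^i * rank:
(-1)^0*38=38
(-1)^1*25=-25
(-1)^2*62=62
(-1)^3*16=-16
(-1)^4*42=42
(-1)^5*67=-67
(-1)^6*17=17
chi=51


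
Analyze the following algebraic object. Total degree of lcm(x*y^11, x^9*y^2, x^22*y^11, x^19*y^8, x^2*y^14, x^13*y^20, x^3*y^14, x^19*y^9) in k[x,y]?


lcm = componentwise max:
x: max(1,9,22,19,2,13,3,19)=22
y: max(11,2,11,8,14,20,14,9)=20
Total=22+20=42


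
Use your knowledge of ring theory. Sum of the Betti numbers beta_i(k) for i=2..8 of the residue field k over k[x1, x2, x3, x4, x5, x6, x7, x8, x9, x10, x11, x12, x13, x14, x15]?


Koszul resolution: beta_i(k)=C(n,i), n=15
C(15,2)=105, C(15,3)=455, C(15,4)=1365, C(15,5)=3003, C(15,6)=5005, C(15,7)=6435, C(15,8)=6435
Sum=22803


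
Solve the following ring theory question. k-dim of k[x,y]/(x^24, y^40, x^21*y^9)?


k[x,y]/I, I = (x^24, y^40, x^21*y^9)
Rect: 24x40=960. Corner: (24-21)x(40-9)=93.
dim = 960-93 = 867


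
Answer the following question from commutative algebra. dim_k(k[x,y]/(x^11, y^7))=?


Basis: x^i*y^j, i<11, j<7
11*7=77


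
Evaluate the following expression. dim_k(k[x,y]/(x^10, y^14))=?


Basis: x^i*y^j, i<10, j<14
10*14=140


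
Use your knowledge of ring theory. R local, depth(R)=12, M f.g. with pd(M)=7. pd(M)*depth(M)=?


pd+depth=12
depth=12-7=5
pd*depth=7*5=35


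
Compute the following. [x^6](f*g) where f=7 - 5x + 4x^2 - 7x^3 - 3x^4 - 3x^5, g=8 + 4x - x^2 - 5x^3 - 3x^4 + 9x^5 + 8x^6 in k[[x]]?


[x^6] = sum a_i*b_j, i+j=6
  7*8=56
  -5*9=-45
  4*-3=-12
  -7*-5=35
  -3*-1=3
  -3*4=-12
Sum=25


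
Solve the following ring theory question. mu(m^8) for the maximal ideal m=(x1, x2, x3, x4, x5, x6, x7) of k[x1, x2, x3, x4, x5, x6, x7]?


Graded Nakayama: mu(m^d) = dim_k (m^d/m^(d+1)) = #degree-8 monomials in 7 vars
C(n+d-1,d)=C(14,8)=3003


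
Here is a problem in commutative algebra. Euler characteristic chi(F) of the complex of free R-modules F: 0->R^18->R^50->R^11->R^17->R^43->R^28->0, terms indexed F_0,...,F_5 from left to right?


chi = sum (-1)^i * rank:
(-1)^0*18=18
(-1)^1*50=-50
(-1)^2*11=11
(-1)^3*17=-17
(-1)^4*43=43
(-1)^5*28=-28
chi=-23


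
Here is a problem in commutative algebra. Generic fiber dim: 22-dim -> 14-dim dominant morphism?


dim(fiber)=dim(X)-dim(Y)=22-14=8


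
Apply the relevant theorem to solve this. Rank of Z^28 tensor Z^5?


rank(M(x)N) = rank(M)*rank(N)
28*5 = 140


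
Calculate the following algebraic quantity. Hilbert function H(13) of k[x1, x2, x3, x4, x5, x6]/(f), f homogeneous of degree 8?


C(18,5)-C(10,5)=8568-252=8316


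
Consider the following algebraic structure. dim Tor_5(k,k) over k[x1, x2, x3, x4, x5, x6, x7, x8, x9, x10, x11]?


Koszul: C(n,i)=C(11,5)=462


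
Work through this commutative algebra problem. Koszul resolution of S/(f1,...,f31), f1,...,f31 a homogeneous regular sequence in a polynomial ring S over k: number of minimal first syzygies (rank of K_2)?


Regular sequence => Koszul complex is the minimal free resolution.
Syz_1 minimally generated by Koszul relations f_i*e_j - f_j*e_i (i<j): mu(Syz_1) = beta_2 = C(m,2) = m(m-1)/2
m=31
31*30/2 = 465


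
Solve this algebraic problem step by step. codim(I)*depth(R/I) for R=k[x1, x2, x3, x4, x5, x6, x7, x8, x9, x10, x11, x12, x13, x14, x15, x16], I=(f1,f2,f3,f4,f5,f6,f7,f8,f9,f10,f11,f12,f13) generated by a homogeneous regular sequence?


codim=13, depth=dim(R/I)=16-13=3
Product=13*3=39


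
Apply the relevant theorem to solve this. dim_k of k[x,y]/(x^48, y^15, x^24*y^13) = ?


k[x,y]/I, I = (x^48, y^15, x^24*y^13)
Rect: 48x15=720. Corner: (48-24)x(15-13)=48.
dim = 720-48 = 672


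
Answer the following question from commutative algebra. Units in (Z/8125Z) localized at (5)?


Local ring = Z/625Z.
phi(625) = 5^3*(5-1) = 500


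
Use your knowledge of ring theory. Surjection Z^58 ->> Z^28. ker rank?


rank(ker) = 58-28 = 30


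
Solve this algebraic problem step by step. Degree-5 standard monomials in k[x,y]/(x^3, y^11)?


k[x,y], I = (x^3, y^11), d = 5
Need i < 3 and d-i < 11.
Range: 0 <= i <= 2.
H(5) = 3


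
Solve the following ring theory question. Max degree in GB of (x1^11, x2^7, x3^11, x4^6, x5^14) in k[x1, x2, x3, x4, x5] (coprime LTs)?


Pure powers, coprime LTs => already GB.
Degrees: 11, 7, 11, 6, 14
Max=14


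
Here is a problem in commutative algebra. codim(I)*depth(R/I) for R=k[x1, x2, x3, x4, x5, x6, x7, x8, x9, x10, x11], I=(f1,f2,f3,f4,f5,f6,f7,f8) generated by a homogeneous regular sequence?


codim=8, depth=dim(R/I)=11-8=3
Product=8*3=24


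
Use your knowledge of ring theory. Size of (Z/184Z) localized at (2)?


2-primary part: 184=2^3*23
Size=2^3=8


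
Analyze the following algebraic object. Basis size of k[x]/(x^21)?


Basis: 1,x,...,x^20
dim=21


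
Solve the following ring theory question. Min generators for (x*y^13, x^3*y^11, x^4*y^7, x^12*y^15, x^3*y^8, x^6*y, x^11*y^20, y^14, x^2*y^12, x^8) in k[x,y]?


Remove redundant (divisible by others).
x^3*y^11 redundant.
x^12*y^15 redundant.
x^11*y^20 redundant.
Min: x^8, x^6*y, x^4*y^7, x^3*y^8, x^2*y^12, x*y^13, y^14
Count=7


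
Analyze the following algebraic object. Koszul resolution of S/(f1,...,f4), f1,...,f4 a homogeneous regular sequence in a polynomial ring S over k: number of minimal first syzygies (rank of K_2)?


Regular sequence => Koszul complex is the minimal free resolution.
Syz_1 minimally generated by Koszul relations f_i*e_j - f_j*e_i (i<j): mu(Syz_1) = beta_2 = C(m,2) = m(m-1)/2
m=4
4*3/2 = 6


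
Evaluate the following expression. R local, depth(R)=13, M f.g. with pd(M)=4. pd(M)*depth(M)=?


pd+depth=13
depth=13-4=9
pd*depth=4*9=36


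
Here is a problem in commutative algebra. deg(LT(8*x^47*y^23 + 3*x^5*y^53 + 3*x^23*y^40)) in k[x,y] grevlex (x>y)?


LT: 8*x^47*y^23
deg_x=47, deg_y=23
Total=47+23=70


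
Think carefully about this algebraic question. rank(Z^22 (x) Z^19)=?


rank(M(x)N) = rank(M)*rank(N)
22*19 = 418


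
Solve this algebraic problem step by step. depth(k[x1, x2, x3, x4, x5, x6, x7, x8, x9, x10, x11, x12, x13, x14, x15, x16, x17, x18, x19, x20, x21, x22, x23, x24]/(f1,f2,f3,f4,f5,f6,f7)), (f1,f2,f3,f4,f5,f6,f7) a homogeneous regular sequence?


depth(R)=24
depth(R/I)=24-7=17


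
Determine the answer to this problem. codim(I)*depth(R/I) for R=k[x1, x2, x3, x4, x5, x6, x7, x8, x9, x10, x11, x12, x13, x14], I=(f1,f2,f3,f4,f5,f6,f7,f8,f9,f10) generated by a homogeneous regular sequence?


codim=10, depth=dim(R/I)=14-10=4
Product=10*4=40


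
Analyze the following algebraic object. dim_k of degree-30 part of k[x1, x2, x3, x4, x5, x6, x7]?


C(d+n-1,n-1)=C(36,6)=1947792


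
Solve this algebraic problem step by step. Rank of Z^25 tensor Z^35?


rank(M(x)N) = rank(M)*rank(N)
25*35 = 875


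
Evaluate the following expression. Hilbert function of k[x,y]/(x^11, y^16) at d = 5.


k[x,y], I = (x^11, y^16), d = 5
Need i < 11 and d-i < 16.
Range: 0 <= i <= 5.
H(5) = 6


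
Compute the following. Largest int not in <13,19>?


gcd(13,19)=1 => F=ab-a-b=13*19-13-19=247-32=215


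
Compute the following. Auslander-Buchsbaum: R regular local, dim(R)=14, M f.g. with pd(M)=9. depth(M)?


pd+depth=depth(R)=14
depth=14-9=5


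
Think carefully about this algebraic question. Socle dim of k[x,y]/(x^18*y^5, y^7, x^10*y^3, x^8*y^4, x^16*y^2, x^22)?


Socle = ann(m) = span of standard monomials u with x*u, y*u in I (staircase corners).
Redundant generators: x^18*y^5
Minimal generators: x^22, x^16*y^2, x^10*y^3, x^8*y^4, y^7
Corners: x^7y^6, x^9y^3, x^15y^2, x^21y
Socle dim=4


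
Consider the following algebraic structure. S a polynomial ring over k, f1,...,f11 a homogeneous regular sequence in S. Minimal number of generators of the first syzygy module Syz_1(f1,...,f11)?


Regular sequence => Koszul complex is the minimal free resolution.
Syz_1 minimally generated by Koszul relations f_i*e_j - f_j*e_i (i<j): mu(Syz_1) = beta_2 = C(m,2) = m(m-1)/2
m=11
11*10/2 = 55


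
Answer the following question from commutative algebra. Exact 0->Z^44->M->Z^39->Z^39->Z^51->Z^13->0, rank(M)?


Alt sum=0:
(-1)^0*44 + (-1)^1*? + (-1)^2*39 + (-1)^3*39 + (-1)^4*51 + (-1)^5*13=0
rank(M)=82


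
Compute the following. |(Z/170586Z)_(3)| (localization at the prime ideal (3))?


3-primary part: 170586=3^8*26
Size=3^8=6561


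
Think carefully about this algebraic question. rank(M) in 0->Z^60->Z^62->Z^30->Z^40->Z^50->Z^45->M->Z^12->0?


Alt sum=0:
(-1)^0*60 + (-1)^1*62 + (-1)^2*30 + (-1)^3*40 + (-1)^4*50 + (-1)^5*45 + (-1)^6*? + (-1)^7*12=0
rank(M)=19


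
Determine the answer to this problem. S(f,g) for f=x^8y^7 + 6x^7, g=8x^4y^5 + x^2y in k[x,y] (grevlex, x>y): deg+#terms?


LT(f)=x^8y^7, LT(g)=8x^4y^5
lcm(LM)=x^8y^7
S(f,g) (scaled by 8 to clear denominators) = 8*f - x^4y^2*g = -x^6y^3 + 48x^7
2 terms, deg 9.
9+2=11


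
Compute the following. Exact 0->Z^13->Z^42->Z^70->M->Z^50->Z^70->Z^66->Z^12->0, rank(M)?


Alt sum=0:
(-1)^0*13 + (-1)^1*42 + (-1)^2*70 + (-1)^3*? + (-1)^4*50 + (-1)^5*70 + (-1)^6*66 + (-1)^7*12=0
rank(M)=75


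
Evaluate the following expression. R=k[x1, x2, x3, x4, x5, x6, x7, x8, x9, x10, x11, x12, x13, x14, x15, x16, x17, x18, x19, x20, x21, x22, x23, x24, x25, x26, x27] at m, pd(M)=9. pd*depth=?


pd+depth=27
depth=27-9=18
pd*depth=9*18=162


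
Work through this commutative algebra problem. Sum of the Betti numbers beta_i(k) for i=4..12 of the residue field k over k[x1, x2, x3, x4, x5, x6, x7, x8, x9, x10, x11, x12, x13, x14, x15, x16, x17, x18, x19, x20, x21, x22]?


Koszul resolution: beta_i(k)=C(n,i), n=22
C(22,4)=7315, C(22,5)=26334, C(22,6)=74613, C(22,7)=170544, C(22,8)=319770, C(22,9)=497420, C(22,10)=646646, C(22,11)=705432, C(22,12)=646646
Sum=3094720


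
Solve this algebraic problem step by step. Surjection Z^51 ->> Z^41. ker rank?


rank(ker) = 51-41 = 10


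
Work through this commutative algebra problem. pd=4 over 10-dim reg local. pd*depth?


pd+depth=10
depth=10-4=6
pd*depth=4*6=24


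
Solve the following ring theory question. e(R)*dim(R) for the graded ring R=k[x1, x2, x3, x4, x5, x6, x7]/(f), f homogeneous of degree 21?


e(R)=deg(f)=21, dim(R)=7-1=6
e*dim=21*6=126


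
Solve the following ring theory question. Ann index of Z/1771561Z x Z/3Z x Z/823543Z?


Exponent = lcm of the cyclic orders; pairwise coprime => product.
11^6*3^1*7^7=1771561*3*823543=4376869981869


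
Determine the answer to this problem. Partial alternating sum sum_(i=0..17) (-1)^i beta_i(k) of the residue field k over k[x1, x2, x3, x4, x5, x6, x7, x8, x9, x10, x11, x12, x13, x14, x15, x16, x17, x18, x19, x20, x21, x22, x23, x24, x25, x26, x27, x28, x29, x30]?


Koszul resolution: beta_i(k)=C(n,i), n=30
sum_(i=0..p) (-1)^i C(n,i) = (-1)^p C(n-1,p)
(-1)^17*C(29,17) = (-1)^17*51895935 = -51895935


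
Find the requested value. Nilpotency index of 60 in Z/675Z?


60^k mod 675:
k=1: 60
k=2: 225
k=3: 0
First zero at k = 3


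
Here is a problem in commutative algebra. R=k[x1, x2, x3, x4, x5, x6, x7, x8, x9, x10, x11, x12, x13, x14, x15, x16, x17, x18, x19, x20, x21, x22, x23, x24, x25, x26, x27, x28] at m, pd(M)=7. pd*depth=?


pd+depth=28
depth=28-7=21
pd*depth=7*21=147


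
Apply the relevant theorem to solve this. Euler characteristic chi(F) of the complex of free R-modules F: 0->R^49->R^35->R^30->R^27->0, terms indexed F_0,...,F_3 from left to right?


chi = sum (-1)^i * rank:
(-1)^0*49=49
(-1)^1*35=-35
(-1)^2*30=30
(-1)^3*27=-27
chi=17


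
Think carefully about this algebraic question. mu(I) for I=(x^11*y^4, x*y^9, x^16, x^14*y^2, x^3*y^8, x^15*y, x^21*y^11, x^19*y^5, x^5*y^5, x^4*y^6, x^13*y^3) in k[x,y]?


Remove redundant (divisible by others).
x^21*y^11 redundant.
x^19*y^5 redundant.
Min: x^16, x^15*y, x^14*y^2, x^13*y^3, x^11*y^4, x^5*y^5, x^4*y^6, x^3*y^8, x*y^9
Count=9


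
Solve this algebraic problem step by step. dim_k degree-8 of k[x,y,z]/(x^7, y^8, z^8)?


Need i<7, j<8, k<8 with i+j+k=8.
For each i, j ranges over max(0,8-i-7)..min(7,8-i):
  i=0: j in [1,7] -> 7
  i=1: j in [0,7] -> 8
  i=2: j in [0,6] -> 7
  i=3: j in [0,5] -> 6
  i=4: j in [0,4] -> 5
  i=5: j in [0,3] -> 4
  i=6: j in [0,2] -> 3
H(8) = 7+8+7+6+5+4+3 = 40


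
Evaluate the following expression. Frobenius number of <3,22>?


gcd(3,22)=1 => F=ab-a-b=3*22-3-22=66-25=41


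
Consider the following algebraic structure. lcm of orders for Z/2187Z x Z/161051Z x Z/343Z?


Exponent = lcm of the cyclic orders; pairwise coprime => product.
3^7*11^5*7^3=2187*161051*343=120810958191


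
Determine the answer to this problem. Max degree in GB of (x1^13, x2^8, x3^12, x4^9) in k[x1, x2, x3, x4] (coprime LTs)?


Pure powers, coprime LTs => already GB.
Degrees: 13, 8, 12, 9
Max=13


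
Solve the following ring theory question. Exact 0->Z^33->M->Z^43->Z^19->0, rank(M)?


Alt sum=0:
(-1)^0*33 + (-1)^1*? + (-1)^2*43 + (-1)^3*19=0
rank(M)=57


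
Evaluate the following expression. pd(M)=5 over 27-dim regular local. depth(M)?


pd+depth=depth(R)=27
depth=27-5=22


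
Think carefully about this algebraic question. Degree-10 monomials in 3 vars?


C(d+n-1,n-1)=C(12,2)=66


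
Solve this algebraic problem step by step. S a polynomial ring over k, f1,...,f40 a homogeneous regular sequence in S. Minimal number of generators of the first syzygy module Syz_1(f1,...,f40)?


Regular sequence => Koszul complex is the minimal free resolution.
Syz_1 minimally generated by Koszul relations f_i*e_j - f_j*e_i (i<j): mu(Syz_1) = beta_2 = C(m,2) = m(m-1)/2
m=40
40*39/2 = 780


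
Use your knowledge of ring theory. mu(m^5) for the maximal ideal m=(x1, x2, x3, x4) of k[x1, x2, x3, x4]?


Graded Nakayama: mu(m^d) = dim_k (m^d/m^(d+1)) = #degree-5 monomials in 4 vars
C(n+d-1,d)=C(8,5)=56


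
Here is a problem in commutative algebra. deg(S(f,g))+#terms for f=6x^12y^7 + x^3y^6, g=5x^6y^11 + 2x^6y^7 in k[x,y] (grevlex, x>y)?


LT(f)=6x^12y^7, LT(g)=5x^6y^11
lcm(LM)=x^12y^11
S(f,g) (scaled by 30 to clear denominators) = 5y^4*f - 6x^6*g = -12x^12y^7 + 5x^3y^10
2 terms, deg 19.
19+2=21


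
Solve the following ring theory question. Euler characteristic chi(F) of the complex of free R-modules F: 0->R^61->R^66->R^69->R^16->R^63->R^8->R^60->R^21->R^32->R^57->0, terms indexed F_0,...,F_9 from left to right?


chi = sum (-1)^i * rank:
(-1)^0*61=61
(-1)^1*66=-66
(-1)^2*69=69
(-1)^3*16=-16
(-1)^4*63=63
(-1)^5*8=-8
(-1)^6*60=60
(-1)^7*21=-21
(-1)^8*32=32
(-1)^9*57=-57
chi=117


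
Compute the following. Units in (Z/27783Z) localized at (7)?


Local ring = Z/343Z.
phi(343) = 7^2*(7-1) = 294


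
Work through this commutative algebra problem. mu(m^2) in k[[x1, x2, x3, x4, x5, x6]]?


C(n+d-1,d)=C(7,2)=21


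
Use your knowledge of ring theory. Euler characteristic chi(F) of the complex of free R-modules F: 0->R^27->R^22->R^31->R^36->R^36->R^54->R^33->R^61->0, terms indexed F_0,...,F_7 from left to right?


chi = sum (-1)^i * rank:
(-1)^0*27=27
(-1)^1*22=-22
(-1)^2*31=31
(-1)^3*36=-36
(-1)^4*36=36
(-1)^5*54=-54
(-1)^6*33=33
(-1)^7*61=-61
chi=-46


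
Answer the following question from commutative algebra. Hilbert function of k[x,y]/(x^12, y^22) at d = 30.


k[x,y], I = (x^12, y^22), d = 30
Need i < 12 and d-i < 22.
Range: 9 <= i <= 11.
H(30) = 3


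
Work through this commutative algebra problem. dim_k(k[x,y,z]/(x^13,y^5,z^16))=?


Basis: x^iy^jz^k, i<13,j<5,k<16
13*5*16=1040


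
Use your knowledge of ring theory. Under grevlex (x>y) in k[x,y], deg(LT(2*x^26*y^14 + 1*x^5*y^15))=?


LT: 2*x^26*y^14
deg_x=26, deg_y=14
Total=26+14=40


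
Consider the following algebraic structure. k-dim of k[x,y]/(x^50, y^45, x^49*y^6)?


k[x,y]/I, I = (x^50, y^45, x^49*y^6)
Rect: 50x45=2250. Corner: (50-49)x(45-6)=39.
dim = 2250-39 = 2211


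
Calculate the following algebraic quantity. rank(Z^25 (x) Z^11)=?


rank(M(x)N) = rank(M)*rank(N)
25*11 = 275


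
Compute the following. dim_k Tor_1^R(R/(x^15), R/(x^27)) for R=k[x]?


Tor_1(R/I,R/J)=(I cap J)/IJ=(x^27)/(x^42)
dim=42-27=min(15,27)=15


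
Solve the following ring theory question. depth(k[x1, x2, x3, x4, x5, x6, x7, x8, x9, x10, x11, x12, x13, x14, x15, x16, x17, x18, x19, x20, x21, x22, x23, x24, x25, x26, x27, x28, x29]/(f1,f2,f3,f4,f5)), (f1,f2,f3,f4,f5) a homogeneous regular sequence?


depth(R)=29
depth(R/I)=29-5=24


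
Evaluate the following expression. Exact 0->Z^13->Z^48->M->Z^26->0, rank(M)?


Alt sum=0:
(-1)^0*13 + (-1)^1*48 + (-1)^2*? + (-1)^3*26=0
rank(M)=61


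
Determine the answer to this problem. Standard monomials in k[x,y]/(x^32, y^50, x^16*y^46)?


k[x,y]/I, I = (x^32, y^50, x^16*y^46)
Rect: 32x50=1600. Corner: (32-16)x(50-46)=64.
dim = 1600-64 = 1536


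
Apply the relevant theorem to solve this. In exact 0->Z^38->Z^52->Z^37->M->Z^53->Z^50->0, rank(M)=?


Alt sum=0:
(-1)^0*38 + (-1)^1*52 + (-1)^2*37 + (-1)^3*? + (-1)^4*53 + (-1)^5*50=0
rank(M)=26


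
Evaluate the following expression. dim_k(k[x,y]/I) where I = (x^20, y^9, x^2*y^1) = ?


k[x,y]/I, I = (x^20, y^9, x^2*y^1)
Rect: 20x9=180. Corner: (20-2)x(9-1)=144.
dim = 180-144 = 36


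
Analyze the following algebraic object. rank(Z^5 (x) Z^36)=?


rank(M(x)N) = rank(M)*rank(N)
5*36 = 180


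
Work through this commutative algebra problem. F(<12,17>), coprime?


gcd(12,17)=1 => F=ab-a-b=12*17-12-17=204-29=175


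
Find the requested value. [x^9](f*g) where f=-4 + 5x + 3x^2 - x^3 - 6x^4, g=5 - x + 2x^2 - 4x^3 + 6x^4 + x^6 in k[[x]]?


[x^9] = sum a_i*b_j, i+j=9
  -1*1=-1
Sum=-1


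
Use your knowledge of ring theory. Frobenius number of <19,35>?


gcd(19,35)=1 => F=ab-a-b=19*35-19-35=665-54=611


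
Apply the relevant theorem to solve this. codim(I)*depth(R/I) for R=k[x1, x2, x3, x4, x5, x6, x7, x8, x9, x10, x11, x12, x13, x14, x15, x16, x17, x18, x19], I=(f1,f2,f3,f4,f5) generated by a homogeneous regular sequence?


codim=5, depth=dim(R/I)=19-5=14
Product=5*14=70


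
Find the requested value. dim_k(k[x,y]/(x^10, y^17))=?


Basis: x^i*y^j, i<10, j<17
10*17=170


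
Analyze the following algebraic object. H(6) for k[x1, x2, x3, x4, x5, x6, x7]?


C(d+n-1,n-1)=C(12,6)=924


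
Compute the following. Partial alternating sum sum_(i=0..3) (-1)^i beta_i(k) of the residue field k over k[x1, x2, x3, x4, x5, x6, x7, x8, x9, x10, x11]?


Koszul resolution: beta_i(k)=C(n,i), n=11
sum_(i=0..p) (-1)^i C(n,i) = (-1)^p C(n-1,p)
(-1)^3*C(10,3) = (-1)^3*120 = -120


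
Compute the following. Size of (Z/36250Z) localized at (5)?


5-primary part: 36250=5^4*58
Size=5^4=625


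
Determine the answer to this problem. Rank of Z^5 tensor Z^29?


rank(M(x)N) = rank(M)*rank(N)
5*29 = 145


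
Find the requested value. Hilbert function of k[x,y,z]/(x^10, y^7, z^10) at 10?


Need i<10, j<7, k<10 with i+j+k=10.
For each i, j ranges over max(0,10-i-9)..min(6,10-i):
  i=0: j in [1,6] -> 6
  i=1: j in [0,6] -> 7
  i=2: j in [0,6] -> 7
  i=3: j in [0,6] -> 7
  i=4: j in [0,6] -> 7
  i=5: j in [0,5] -> 6
  i=6: j in [0,4] -> 5
  i=7: j in [0,3] -> 4
  i=8: j in [0,2] -> 3
  i=9: j in [0,1] -> 2
H(10) = 6+7+7+7+7+6+5+4+3+2 = 54


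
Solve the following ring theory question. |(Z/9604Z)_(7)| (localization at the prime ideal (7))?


7-primary part: 9604=7^4*4
Size=7^4=2401


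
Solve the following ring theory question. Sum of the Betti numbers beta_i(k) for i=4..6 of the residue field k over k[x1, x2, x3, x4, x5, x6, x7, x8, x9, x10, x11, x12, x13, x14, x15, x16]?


Koszul resolution: beta_i(k)=C(n,i), n=16
C(16,4)=1820, C(16,5)=4368, C(16,6)=8008
Sum=14196


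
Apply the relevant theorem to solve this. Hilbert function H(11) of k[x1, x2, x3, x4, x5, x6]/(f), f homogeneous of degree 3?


C(16,5)-C(13,5)=4368-1287=3081


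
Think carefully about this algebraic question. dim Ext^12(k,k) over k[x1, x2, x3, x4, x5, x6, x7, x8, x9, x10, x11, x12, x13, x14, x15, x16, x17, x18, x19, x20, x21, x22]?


C(n,i)=C(22,12)=646646


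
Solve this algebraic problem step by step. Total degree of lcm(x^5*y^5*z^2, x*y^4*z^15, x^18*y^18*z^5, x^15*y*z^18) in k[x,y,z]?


lcm = componentwise max:
x: max(5,1,18,15)=18
y: max(5,4,18,1)=18
z: max(2,15,5,18)=18
Total=18+18+18=54


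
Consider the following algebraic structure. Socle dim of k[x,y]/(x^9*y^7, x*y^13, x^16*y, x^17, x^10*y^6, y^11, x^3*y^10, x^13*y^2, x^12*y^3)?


Socle = ann(m) = span of standard monomials u with x*u, y*u in I (staircase corners).
Redundant generators: x*y^13
Minimal generators: x^17, x^16*y, x^13*y^2, x^12*y^3, x^10*y^6, x^9*y^7, x^3*y^10, y^11
Corners: x^2y^10, x^8y^9, x^9y^6, x^11y^5, x^12y^2, x^15y, x^16
Socle dim=7


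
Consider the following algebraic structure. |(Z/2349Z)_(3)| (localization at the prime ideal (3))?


3-primary part: 2349=3^4*29
Size=3^4=81


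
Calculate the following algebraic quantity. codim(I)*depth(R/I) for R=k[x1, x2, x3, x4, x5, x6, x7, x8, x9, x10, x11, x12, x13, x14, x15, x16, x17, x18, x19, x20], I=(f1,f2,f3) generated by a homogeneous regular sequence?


codim=3, depth=dim(R/I)=20-3=17
Product=3*17=51


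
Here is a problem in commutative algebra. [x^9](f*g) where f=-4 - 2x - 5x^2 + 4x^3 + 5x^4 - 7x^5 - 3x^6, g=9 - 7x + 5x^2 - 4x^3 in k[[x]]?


[x^9] = sum a_i*b_j, i+j=9
  -3*-4=12
Sum=12


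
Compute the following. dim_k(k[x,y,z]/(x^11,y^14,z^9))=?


Basis: x^iy^jz^k, i<11,j<14,k<9
11*14*9=1386


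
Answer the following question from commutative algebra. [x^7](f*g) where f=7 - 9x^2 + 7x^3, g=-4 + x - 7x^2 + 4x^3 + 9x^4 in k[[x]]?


[x^7] = sum a_i*b_j, i+j=7
  7*9=63
Sum=63


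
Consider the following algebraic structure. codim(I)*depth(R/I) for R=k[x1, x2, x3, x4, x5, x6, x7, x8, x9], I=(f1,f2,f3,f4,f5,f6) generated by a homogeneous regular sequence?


codim=6, depth=dim(R/I)=9-6=3
Product=6*3=18


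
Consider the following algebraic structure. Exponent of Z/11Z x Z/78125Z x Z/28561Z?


Exponent = lcm of the cyclic orders; pairwise coprime => product.
11^1*5^7*13^4=11*78125*28561=24544609375


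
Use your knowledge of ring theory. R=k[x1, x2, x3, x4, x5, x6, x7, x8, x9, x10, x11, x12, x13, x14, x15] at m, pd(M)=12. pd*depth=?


pd+depth=15
depth=15-12=3
pd*depth=12*3=36


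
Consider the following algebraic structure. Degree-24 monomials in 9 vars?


C(d+n-1,n-1)=C(32,8)=10518300


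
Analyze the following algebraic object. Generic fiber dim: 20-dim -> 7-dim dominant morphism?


dim(fiber)=dim(X)-dim(Y)=20-7=13


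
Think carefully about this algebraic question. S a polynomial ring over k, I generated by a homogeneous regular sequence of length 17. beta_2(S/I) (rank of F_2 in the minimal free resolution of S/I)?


Regular sequence => Koszul complex is the minimal free resolution.
Syz_1 minimally generated by Koszul relations f_i*e_j - f_j*e_i (i<j): mu(Syz_1) = beta_2 = C(m,2) = m(m-1)/2
m=17
17*16/2 = 136


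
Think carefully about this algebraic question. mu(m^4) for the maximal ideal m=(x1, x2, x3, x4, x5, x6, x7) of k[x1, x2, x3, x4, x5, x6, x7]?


Graded Nakayama: mu(m^d) = dim_k (m^d/m^(d+1)) = #degree-4 monomials in 7 vars
C(n+d-1,d)=C(10,4)=210


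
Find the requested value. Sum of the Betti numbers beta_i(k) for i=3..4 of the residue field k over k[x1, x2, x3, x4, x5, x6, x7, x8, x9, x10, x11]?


Koszul resolution: beta_i(k)=C(n,i), n=11
C(11,3)=165, C(11,4)=330
Sum=495


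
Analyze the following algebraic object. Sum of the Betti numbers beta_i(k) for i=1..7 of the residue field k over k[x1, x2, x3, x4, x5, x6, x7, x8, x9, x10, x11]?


Koszul resolution: beta_i(k)=C(n,i), n=11
C(11,1)=11, C(11,2)=55, C(11,3)=165, C(11,4)=330, C(11,5)=462, C(11,6)=462, C(11,7)=330
Sum=1815


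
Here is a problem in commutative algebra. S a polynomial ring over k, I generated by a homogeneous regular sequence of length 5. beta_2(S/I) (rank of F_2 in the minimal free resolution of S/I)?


Regular sequence => Koszul complex is the minimal free resolution.
Syz_1 minimally generated by Koszul relations f_i*e_j - f_j*e_i (i<j): mu(Syz_1) = beta_2 = C(m,2) = m(m-1)/2
m=5
5*4/2 = 10


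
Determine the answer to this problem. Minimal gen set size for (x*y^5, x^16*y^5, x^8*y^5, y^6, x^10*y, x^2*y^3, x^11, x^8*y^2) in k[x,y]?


Remove redundant (divisible by others).
x^16*y^5 redundant.
x^8*y^5 redundant.
Min: x^11, x^10*y, x^8*y^2, x^2*y^3, x*y^5, y^6
Count=6


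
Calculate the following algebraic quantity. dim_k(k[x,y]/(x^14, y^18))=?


Basis: x^i*y^j, i<14, j<18
14*18=252


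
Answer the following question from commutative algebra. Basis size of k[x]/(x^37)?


Basis: 1,x,...,x^36
dim=37


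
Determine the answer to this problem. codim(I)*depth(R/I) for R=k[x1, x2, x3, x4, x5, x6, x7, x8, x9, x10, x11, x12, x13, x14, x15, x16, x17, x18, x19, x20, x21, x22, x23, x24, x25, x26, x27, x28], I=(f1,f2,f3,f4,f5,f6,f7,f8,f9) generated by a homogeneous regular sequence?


codim=9, depth=dim(R/I)=28-9=19
Product=9*19=171


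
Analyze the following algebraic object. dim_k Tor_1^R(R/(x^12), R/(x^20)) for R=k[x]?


Tor_1(R/I,R/J)=(I cap J)/IJ=(x^20)/(x^32)
dim=32-20=min(12,20)=12
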